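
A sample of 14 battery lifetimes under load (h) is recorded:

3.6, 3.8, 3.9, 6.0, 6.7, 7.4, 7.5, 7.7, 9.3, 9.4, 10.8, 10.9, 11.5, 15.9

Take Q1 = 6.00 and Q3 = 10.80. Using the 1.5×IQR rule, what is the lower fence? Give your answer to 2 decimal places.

IQR = Q3 − Q1 = 10.80 − 6.00 = 4.80.
Lower fence = Q1 − 1.5·IQR = 6.00 − 7.20 = -1.20.
Upper fence = Q3 + 1.5·IQR = 10.80 + 7.20 = 18.00.

-1.20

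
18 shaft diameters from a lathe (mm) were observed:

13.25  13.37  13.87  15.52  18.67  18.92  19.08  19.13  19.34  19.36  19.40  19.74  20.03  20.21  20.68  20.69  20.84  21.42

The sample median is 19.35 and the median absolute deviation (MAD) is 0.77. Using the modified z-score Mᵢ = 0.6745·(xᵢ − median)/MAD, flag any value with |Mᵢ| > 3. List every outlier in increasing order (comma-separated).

13.25, 13.37, 13.87, 15.52

|Mᵢ| > 3 ⇔ |xᵢ − 19.35| > 3·0.77/0.6745 = 3.42.
So outliers lie outside [15.93, 22.77].
13.25: M = -5.34 → outlier.
13.37: M = -5.24 → outlier.
13.87: M = -4.80 → outlier.
15.52: M = -3.35 → outlier.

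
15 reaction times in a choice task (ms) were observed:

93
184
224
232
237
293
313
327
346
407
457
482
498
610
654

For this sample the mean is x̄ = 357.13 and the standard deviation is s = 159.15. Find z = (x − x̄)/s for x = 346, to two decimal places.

-0.07

z = (346 − 357.13) / 159.15 = -0.07.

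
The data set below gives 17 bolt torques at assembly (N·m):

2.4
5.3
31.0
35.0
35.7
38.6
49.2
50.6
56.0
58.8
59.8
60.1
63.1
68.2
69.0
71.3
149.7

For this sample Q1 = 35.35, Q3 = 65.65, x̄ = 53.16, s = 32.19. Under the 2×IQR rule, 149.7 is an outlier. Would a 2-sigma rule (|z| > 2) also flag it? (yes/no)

yes

z = (149.7 − 53.16) / 32.19 = 3.00.
|z| = 3.00 > 2.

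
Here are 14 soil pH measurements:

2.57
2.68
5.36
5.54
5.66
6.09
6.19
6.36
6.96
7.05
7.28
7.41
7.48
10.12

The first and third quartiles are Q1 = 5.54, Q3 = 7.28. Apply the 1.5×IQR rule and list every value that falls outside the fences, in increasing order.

2.57, 2.68, 10.12

IQR = Q3 − Q1 = 7.28 − 5.54 = 1.74.
Lower fence = Q1 − 1.5·IQR = 5.54 − 2.61 = 2.93.
Upper fence = Q3 + 1.5·IQR = 7.28 + 2.61 = 9.89.
2.57 < 2.93 → outlier.
2.68 < 2.93 → outlier.
10.12 > 9.89 → outlier.
All remaining values lie within [2.93, 9.89].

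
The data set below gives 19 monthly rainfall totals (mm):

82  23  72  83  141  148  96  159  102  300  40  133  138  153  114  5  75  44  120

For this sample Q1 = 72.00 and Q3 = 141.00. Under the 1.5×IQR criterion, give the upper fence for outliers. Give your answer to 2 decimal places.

IQR = Q3 − Q1 = 141.00 − 72.00 = 69.00.
Lower fence = Q1 − 1.5·IQR = 72.00 − 103.50 = -31.50.
Upper fence = Q3 + 1.5·IQR = 141.00 + 103.50 = 244.50.

244.50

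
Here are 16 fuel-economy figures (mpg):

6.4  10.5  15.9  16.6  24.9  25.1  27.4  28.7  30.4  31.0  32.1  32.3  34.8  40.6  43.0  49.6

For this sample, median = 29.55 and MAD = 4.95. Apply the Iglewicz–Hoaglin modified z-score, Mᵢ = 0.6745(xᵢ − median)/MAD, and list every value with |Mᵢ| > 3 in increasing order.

|Mᵢ| > 3 ⇔ |xᵢ − 29.55| > 3·4.95/0.6745 = 22.02.
So outliers lie outside [7.53, 51.57].
6.4: M = -3.15 → outlier.

6.4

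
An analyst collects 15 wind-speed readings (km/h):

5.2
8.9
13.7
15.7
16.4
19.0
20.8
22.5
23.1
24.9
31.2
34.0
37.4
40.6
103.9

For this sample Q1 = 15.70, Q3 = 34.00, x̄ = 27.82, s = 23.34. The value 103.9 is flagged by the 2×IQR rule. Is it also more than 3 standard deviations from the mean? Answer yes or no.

yes

z = (103.9 − 27.82) / 23.34 = 3.26.
|z| = 3.26 > 3.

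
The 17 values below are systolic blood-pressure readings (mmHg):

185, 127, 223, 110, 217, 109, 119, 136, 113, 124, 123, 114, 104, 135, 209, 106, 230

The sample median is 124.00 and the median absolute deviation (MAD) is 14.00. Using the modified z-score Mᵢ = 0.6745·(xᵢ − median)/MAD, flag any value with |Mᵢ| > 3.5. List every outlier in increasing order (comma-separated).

209, 217, 223, 230

|Mᵢ| > 3.5 ⇔ |xᵢ − 124.00| > 3.5·14.00/0.6745 = 72.65.
So outliers lie outside [51.35, 196.65].
209: M = 4.10 → outlier.
217: M = 4.48 → outlier.
223: M = 4.77 → outlier.
230: M = 5.11 → outlier.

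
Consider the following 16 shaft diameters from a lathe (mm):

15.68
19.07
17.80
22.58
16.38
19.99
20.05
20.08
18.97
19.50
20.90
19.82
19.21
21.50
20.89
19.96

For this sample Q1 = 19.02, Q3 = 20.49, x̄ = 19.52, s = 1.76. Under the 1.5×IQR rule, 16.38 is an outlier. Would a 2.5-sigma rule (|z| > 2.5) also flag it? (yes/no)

z = (16.38 − 19.52) / 1.76 = -1.78.
|z| = 1.78 ≤ 2.5.

no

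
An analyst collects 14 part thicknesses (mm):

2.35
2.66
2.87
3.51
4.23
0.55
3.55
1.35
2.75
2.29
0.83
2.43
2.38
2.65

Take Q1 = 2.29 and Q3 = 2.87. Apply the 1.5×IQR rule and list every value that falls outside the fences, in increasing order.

0.55, 0.83, 1.35, 4.23

IQR = Q3 − Q1 = 2.87 − 2.29 = 0.58.
Lower fence = Q1 − 1.5·IQR = 2.29 − 0.87 = 1.42.
Upper fence = Q3 + 1.5·IQR = 2.87 + 0.87 = 3.74.
0.55 < 1.42 → outlier.
0.83 < 1.42 → outlier.
1.35 < 1.42 → outlier.
4.23 > 3.74 → outlier.
All remaining values lie within [1.42, 3.74].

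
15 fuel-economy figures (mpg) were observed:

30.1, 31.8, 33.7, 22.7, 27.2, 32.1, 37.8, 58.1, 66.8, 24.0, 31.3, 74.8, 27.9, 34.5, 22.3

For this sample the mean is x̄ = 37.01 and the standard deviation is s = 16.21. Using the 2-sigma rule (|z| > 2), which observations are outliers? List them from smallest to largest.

Cutoffs at x̄ ± 2s: 37.01 ± 2·16.21 = [4.59, 69.43].
74.8: z = 2.33, |z| > 2 → outlier.
Every other value lies within [4.59, 69.43].

74.8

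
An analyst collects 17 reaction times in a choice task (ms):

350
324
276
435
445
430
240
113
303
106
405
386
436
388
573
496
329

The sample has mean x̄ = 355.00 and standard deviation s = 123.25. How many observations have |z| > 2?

Cutoffs: x̄ ± 2s = [108.50, 601.50].
Outside the cutoffs: 106.

1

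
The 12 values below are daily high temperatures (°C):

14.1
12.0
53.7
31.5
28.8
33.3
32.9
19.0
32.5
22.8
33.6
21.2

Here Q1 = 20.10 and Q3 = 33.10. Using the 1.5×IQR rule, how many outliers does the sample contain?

IQR = 13.00; fences at 20.10 − 19.50 = 0.60 and 33.10 + 19.50 = 52.60.
Outside the cutoffs: 53.7.

1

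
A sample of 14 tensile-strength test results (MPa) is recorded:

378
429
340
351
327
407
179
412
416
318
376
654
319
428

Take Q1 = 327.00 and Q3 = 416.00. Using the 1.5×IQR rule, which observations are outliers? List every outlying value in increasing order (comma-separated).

IQR = Q3 − Q1 = 416.00 − 327.00 = 89.00.
Lower fence = Q1 − 1.5·IQR = 327.00 − 133.50 = 193.50.
Upper fence = Q3 + 1.5·IQR = 416.00 + 133.50 = 549.50.
179 < 193.50 → outlier.
654 > 549.50 → outlier.
All remaining values lie within [193.50, 549.50].

179, 654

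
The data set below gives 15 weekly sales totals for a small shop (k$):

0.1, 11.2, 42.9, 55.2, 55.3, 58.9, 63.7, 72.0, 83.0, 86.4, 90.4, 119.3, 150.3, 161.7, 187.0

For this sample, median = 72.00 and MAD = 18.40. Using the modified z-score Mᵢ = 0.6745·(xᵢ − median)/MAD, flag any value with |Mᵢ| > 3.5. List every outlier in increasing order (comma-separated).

187.0

|Mᵢ| > 3.5 ⇔ |xᵢ − 72.00| > 3.5·18.40/0.6745 = 95.48.
So outliers lie outside [-23.48, 167.48].
187.0: M = 4.22 → outlier.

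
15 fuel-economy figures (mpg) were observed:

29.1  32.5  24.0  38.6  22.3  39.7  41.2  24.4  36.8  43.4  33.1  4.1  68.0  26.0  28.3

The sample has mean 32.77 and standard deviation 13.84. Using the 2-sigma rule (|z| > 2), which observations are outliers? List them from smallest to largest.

Cutoffs at x̄ ± 2s: 32.77 ± 2·13.84 = [5.09, 60.45].
4.1: z = -2.07, |z| > 2 → outlier.
68.0: z = 2.55, |z| > 2 → outlier.
Every other value lies within [5.09, 60.45].

4.1, 68.0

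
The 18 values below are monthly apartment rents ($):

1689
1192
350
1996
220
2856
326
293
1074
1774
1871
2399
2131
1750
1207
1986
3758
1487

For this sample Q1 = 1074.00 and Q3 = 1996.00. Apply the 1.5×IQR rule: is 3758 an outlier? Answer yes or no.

IQR = Q3 − Q1 = 1996.00 − 1074.00 = 922.00.
Lower fence = Q1 − 1.5·IQR = 1074.00 − 1383.00 = -309.00.
Upper fence = Q3 + 1.5·IQR = 1996.00 + 1383.00 = 3379.00.
3758 lies above the upper fence.

yes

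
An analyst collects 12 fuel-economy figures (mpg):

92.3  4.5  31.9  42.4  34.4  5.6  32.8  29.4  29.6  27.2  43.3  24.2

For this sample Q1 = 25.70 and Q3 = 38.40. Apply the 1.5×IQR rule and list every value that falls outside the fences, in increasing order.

IQR = Q3 − Q1 = 38.40 − 25.70 = 12.70.
Lower fence = Q1 − 1.5·IQR = 25.70 − 19.05 = 6.65.
Upper fence = Q3 + 1.5·IQR = 38.40 + 19.05 = 57.45.
4.5 < 6.65 → outlier.
5.6 < 6.65 → outlier.
92.3 > 57.45 → outlier.
All remaining values lie within [6.65, 57.45].

4.5, 5.6, 92.3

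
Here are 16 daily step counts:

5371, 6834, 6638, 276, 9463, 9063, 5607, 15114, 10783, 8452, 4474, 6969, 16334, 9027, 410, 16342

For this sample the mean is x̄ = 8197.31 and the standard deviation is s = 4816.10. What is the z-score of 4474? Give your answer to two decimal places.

z = (4474 − 8197.31) / 4816.10 = -0.77.

-0.77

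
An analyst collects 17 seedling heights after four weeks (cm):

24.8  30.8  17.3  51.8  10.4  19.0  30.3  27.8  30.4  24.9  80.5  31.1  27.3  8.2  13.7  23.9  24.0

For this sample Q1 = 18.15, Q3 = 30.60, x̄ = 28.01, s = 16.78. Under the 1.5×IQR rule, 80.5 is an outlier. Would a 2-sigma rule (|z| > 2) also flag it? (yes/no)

z = (80.5 − 28.01) / 16.78 = 3.13.
|z| = 3.13 > 2.

yes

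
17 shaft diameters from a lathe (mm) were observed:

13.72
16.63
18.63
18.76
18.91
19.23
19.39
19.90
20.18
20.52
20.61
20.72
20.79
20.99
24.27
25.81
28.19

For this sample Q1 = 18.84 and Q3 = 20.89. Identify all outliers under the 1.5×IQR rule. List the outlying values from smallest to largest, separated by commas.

13.72, 24.27, 25.81, 28.19

IQR = Q3 − Q1 = 20.89 − 18.84 = 2.05.
Lower fence = Q1 − 1.5·IQR = 18.84 − 3.075 = 15.765.
Upper fence = Q3 + 1.5·IQR = 20.89 + 3.075 = 23.965.
13.72 < 15.765 → outlier.
24.27 > 23.965 → outlier.
25.81 > 23.965 → outlier.
28.19 > 23.965 → outlier.
All remaining values lie within [15.765, 23.965].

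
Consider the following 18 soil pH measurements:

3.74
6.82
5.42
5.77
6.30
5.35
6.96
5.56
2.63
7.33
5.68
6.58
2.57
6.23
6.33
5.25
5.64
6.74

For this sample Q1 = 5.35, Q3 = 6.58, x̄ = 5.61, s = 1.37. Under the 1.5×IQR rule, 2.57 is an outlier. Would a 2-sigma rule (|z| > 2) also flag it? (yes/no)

yes

z = (2.57 − 5.61) / 1.37 = -2.22.
|z| = 2.22 > 2.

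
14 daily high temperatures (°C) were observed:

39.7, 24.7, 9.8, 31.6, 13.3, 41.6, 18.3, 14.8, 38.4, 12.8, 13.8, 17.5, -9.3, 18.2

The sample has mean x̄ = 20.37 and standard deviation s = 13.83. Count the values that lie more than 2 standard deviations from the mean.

Cutoffs: x̄ ± 2s = [-7.29, 48.03].
Outside the cutoffs: -9.3.

1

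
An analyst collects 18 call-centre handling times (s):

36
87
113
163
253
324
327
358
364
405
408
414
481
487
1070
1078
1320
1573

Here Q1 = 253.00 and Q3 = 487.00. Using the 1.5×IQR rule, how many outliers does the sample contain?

4

IQR = 234.00; fences at 253.00 − 351.00 = -98.00 and 487.00 + 351.00 = 838.00.
Outside the cutoffs: 1070, 1078, 1320, 1573.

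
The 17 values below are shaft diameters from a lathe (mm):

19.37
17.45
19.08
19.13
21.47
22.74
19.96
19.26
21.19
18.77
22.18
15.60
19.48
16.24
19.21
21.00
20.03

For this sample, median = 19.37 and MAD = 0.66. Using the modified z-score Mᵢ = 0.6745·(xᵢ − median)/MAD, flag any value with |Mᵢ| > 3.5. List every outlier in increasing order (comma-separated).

|Mᵢ| > 3.5 ⇔ |xᵢ − 19.37| > 3.5·0.66/0.6745 = 3.42.
So outliers lie outside [15.95, 22.79].
15.60: M = -3.85 → outlier.

15.60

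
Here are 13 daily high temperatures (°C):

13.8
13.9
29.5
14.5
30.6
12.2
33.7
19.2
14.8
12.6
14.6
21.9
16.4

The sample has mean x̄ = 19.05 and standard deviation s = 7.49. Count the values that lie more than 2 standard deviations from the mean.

0

Cutoffs: x̄ ± 2s = [4.07, 34.03].
Every value lies within the cutoffs.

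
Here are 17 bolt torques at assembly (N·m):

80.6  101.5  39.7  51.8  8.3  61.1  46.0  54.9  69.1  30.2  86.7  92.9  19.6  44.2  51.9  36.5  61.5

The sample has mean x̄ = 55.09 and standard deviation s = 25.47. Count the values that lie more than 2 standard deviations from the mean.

0

Cutoffs: x̄ ± 2s = [4.15, 106.03].
Every value lies within the cutoffs.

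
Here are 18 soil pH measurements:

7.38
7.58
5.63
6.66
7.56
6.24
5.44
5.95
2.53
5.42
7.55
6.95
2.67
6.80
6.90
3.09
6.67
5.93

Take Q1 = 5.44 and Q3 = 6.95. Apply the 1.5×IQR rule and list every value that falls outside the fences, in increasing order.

2.53, 2.67, 3.09

IQR = Q3 − Q1 = 6.95 − 5.44 = 1.51.
Lower fence = Q1 − 1.5·IQR = 5.44 − 2.265 = 3.175.
Upper fence = Q3 + 1.5·IQR = 6.95 + 2.265 = 9.215.
2.53 < 3.175 → outlier.
2.67 < 3.175 → outlier.
3.09 < 3.175 → outlier.
All remaining values lie within [3.175, 9.215].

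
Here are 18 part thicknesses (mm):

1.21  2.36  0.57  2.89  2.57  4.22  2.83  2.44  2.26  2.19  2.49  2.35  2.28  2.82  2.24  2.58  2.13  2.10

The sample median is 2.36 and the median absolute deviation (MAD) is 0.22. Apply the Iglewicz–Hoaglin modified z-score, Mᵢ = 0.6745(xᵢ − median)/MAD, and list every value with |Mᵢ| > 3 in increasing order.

0.57, 1.21, 4.22

|Mᵢ| > 3 ⇔ |xᵢ − 2.36| > 3·0.22/0.6745 = 0.98.
So outliers lie outside [1.38, 3.34].
0.57: M = -5.49 → outlier.
1.21: M = -3.53 → outlier.
4.22: M = 5.70 → outlier.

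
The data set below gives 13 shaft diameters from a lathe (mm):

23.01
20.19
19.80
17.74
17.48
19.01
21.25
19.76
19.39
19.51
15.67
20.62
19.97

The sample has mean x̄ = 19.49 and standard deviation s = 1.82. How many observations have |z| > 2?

Cutoffs: x̄ ± 2s = [15.85, 23.13].
Outside the cutoffs: 15.67.

1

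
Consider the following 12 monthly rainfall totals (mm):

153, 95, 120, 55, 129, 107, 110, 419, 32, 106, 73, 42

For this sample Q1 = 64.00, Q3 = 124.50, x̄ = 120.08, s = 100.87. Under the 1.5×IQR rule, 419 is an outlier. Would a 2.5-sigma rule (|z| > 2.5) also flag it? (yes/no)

z = (419 − 120.08) / 100.87 = 2.96.
|z| = 2.96 > 2.5.

yes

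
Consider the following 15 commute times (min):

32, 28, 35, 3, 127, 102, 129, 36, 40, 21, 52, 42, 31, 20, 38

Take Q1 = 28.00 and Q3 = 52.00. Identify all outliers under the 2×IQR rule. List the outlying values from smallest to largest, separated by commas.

IQR = Q3 − Q1 = 52.00 − 28.00 = 24.00.
Lower fence = Q1 − 2·IQR = 28.00 − 48.00 = -20.00.
Upper fence = Q3 + 2·IQR = 52.00 + 48.00 = 100.00.
102 > 100.00 → outlier.
127 > 100.00 → outlier.
129 > 100.00 → outlier.
All remaining values lie within [-20.00, 100.00].

102, 127, 129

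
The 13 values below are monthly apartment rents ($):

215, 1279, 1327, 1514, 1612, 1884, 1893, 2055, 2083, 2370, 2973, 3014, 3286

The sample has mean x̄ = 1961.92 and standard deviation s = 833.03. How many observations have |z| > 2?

1

Cutoffs: x̄ ± 2s = [295.86, 3627.98].
Outside the cutoffs: 215.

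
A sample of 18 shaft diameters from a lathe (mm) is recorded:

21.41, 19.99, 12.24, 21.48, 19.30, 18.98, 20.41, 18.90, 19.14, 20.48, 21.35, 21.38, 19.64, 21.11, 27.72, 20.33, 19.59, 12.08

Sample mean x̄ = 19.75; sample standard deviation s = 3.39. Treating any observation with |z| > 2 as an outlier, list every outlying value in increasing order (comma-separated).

12.08, 12.24, 27.72

Cutoffs at x̄ ± 2s: 19.75 ± 2·3.39 = [12.97, 26.53].
12.08: z = -2.26, |z| > 2 → outlier.
12.24: z = -2.22, |z| > 2 → outlier.
27.72: z = 2.35, |z| > 2 → outlier.
Every other value lies within [12.97, 26.53].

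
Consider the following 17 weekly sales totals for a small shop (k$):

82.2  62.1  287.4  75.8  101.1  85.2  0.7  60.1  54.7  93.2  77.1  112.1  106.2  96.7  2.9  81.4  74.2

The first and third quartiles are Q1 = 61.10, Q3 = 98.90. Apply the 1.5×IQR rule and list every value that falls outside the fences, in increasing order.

0.7, 2.9, 287.4

IQR = Q3 − Q1 = 98.90 − 61.10 = 37.80.
Lower fence = Q1 − 1.5·IQR = 61.10 − 56.70 = 4.40.
Upper fence = Q3 + 1.5·IQR = 98.90 + 56.70 = 155.60.
0.7 < 4.40 → outlier.
2.9 < 4.40 → outlier.
287.4 > 155.60 → outlier.
All remaining values lie within [4.40, 155.60].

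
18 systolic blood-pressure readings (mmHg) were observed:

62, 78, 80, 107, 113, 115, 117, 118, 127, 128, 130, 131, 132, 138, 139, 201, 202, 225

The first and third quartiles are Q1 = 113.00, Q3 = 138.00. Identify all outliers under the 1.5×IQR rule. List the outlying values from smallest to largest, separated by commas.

62, 201, 202, 225

IQR = Q3 − Q1 = 138.00 − 113.00 = 25.00.
Lower fence = Q1 − 1.5·IQR = 113.00 − 37.50 = 75.50.
Upper fence = Q3 + 1.5·IQR = 138.00 + 37.50 = 175.50.
62 < 75.50 → outlier.
201 > 175.50 → outlier.
202 > 175.50 → outlier.
225 > 175.50 → outlier.
All remaining values lie within [75.50, 175.50].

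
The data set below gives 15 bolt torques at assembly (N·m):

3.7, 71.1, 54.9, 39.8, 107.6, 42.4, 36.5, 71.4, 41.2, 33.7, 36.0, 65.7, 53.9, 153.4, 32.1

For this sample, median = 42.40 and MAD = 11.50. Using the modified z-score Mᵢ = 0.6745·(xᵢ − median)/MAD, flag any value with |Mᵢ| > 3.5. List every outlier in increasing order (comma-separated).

107.6, 153.4

|Mᵢ| > 3.5 ⇔ |xᵢ − 42.40| > 3.5·11.50/0.6745 = 59.67.
So outliers lie outside [-17.27, 102.07].
107.6: M = 3.82 → outlier.
153.4: M = 6.51 → outlier.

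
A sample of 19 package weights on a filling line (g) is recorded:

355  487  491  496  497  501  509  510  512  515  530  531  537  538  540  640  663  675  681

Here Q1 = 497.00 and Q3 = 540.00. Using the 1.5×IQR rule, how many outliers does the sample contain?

5

IQR = 43.00; fences at 497.00 − 64.50 = 432.50 and 540.00 + 64.50 = 604.50.
Outside the cutoffs: 355, 640, 663, 675, 681.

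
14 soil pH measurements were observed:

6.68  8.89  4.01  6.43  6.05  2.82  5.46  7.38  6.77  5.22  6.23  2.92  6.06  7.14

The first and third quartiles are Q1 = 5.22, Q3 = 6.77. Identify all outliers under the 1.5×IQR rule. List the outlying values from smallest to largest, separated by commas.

IQR = Q3 − Q1 = 6.77 − 5.22 = 1.55.
Lower fence = Q1 − 1.5·IQR = 5.22 − 2.325 = 2.895.
Upper fence = Q3 + 1.5·IQR = 6.77 + 2.325 = 9.095.
2.82 < 2.895 → outlier.
All remaining values lie within [2.895, 9.095].

2.82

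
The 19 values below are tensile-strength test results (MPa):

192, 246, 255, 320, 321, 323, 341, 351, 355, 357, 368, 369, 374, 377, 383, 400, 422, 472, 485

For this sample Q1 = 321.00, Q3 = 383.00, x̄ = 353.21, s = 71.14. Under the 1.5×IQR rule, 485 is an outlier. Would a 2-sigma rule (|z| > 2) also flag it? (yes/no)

no

z = (485 − 353.21) / 71.14 = 1.85.
|z| = 1.85 ≤ 2.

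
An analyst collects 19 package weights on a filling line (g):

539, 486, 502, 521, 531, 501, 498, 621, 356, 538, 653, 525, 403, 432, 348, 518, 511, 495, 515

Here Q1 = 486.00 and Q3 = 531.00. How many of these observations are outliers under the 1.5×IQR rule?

5

IQR = 45.00; fences at 486.00 − 67.50 = 418.50 and 531.00 + 67.50 = 598.50.
Outside the cutoffs: 348, 356, 403, 621, 653.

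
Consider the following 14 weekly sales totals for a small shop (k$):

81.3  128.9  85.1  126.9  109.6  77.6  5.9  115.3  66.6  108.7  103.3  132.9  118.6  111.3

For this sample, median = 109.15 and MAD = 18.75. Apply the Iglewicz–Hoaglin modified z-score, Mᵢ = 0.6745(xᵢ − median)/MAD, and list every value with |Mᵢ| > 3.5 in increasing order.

5.9

|Mᵢ| > 3.5 ⇔ |xᵢ − 109.15| > 3.5·18.75/0.6745 = 97.29.
So outliers lie outside [11.86, 206.44].
5.9: M = -3.71 → outlier.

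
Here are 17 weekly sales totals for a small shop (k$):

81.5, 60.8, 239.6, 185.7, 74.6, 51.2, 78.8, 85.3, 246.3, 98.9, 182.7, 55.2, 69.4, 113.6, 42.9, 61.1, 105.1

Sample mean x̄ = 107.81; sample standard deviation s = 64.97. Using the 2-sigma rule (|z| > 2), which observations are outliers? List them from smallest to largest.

239.6, 246.3

Cutoffs at x̄ ± 2s: 107.81 ± 2·64.97 = [-22.13, 237.75].
239.6: z = 2.03, |z| > 2 → outlier.
246.3: z = 2.13, |z| > 2 → outlier.
Every other value lies within [-22.13, 237.75].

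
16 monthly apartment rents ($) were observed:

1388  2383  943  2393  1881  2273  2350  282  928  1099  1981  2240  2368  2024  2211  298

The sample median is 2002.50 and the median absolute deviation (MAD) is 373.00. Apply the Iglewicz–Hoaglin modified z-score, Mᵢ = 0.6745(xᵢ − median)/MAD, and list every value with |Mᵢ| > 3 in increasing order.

|Mᵢ| > 3 ⇔ |xᵢ − 2002.50| > 3·373.00/0.6745 = 1659.01.
So outliers lie outside [343.49, 3661.51].
282: M = -3.11 → outlier.
298: M = -3.08 → outlier.

282, 298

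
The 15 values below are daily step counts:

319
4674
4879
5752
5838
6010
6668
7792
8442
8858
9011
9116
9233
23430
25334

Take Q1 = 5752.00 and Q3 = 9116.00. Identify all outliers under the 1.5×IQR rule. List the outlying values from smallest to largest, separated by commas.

IQR = Q3 − Q1 = 9116.00 − 5752.00 = 3364.00.
Lower fence = Q1 − 1.5·IQR = 5752.00 − 5046.00 = 706.00.
Upper fence = Q3 + 1.5·IQR = 9116.00 + 5046.00 = 14162.00.
319 < 706.00 → outlier.
23430 > 14162.00 → outlier.
25334 > 14162.00 → outlier.
All remaining values lie within [706.00, 14162.00].

319, 23430, 25334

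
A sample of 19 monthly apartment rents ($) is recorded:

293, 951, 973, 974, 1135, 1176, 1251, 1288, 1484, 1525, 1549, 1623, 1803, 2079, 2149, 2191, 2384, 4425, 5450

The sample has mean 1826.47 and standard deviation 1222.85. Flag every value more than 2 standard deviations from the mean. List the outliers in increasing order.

Cutoffs at x̄ ± 2s: 1826.47 ± 2·1222.85 = [-619.23, 4272.17].
4425: z = 2.12, |z| > 2 → outlier.
5450: z = 2.96, |z| > 2 → outlier.
Every other value lies within [-619.23, 4272.17].

4425, 5450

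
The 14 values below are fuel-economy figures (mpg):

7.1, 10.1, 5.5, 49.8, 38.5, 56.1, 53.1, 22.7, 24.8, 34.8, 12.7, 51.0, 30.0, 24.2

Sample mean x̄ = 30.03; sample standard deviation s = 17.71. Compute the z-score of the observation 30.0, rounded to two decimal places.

-0.00

z = (30.0 − 30.03) / 17.71 = -0.00.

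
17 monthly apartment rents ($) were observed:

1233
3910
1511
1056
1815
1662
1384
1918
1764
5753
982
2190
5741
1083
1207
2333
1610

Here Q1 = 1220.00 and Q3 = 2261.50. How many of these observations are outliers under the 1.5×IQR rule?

3

IQR = 1041.50; fences at 1220.00 − 1562.25 = -342.25 and 2261.50 + 1562.25 = 3823.75.
Outside the cutoffs: 3910, 5741, 5753.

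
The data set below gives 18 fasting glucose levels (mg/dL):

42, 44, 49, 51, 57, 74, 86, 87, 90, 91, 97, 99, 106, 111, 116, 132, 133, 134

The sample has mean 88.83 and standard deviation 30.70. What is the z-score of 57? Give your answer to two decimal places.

-1.04

z = (57 − 88.83) / 30.70 = -1.04.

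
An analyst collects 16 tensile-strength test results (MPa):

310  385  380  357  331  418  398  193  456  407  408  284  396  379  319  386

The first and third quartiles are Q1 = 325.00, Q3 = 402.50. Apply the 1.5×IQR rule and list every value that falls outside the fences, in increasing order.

193

IQR = Q3 − Q1 = 402.50 − 325.00 = 77.50.
Lower fence = Q1 − 1.5·IQR = 325.00 − 116.25 = 208.75.
Upper fence = Q3 + 1.5·IQR = 402.50 + 116.25 = 518.75.
193 < 208.75 → outlier.
All remaining values lie within [208.75, 518.75].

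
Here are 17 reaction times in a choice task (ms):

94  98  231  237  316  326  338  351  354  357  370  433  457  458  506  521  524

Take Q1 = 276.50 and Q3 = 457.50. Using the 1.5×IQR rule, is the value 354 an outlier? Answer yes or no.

IQR = Q3 − Q1 = 457.50 − 276.50 = 181.00.
Lower fence = Q1 − 1.5·IQR = 276.50 − 271.50 = 5.00.
Upper fence = Q3 + 1.5·IQR = 457.50 + 271.50 = 729.00.
354 lies within [5.00, 729.00].

no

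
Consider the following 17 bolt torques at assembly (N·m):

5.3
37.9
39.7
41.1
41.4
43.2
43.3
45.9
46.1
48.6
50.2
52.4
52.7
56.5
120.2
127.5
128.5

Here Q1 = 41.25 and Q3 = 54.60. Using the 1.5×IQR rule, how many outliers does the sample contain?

4

IQR = 13.35; fences at 41.25 − 20.025 = 21.225 and 54.60 + 20.025 = 74.625.
Outside the cutoffs: 5.3, 120.2, 127.5, 128.5.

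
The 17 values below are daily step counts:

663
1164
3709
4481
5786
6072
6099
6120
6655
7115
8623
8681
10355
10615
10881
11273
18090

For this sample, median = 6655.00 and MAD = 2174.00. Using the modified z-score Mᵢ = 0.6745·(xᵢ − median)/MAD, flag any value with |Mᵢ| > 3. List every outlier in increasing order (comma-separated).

18090

|Mᵢ| > 3 ⇔ |xᵢ − 6655.00| > 3·2174.00/0.6745 = 9669.38.
So outliers lie outside [-3014.38, 16324.38].
18090: M = 3.55 → outlier.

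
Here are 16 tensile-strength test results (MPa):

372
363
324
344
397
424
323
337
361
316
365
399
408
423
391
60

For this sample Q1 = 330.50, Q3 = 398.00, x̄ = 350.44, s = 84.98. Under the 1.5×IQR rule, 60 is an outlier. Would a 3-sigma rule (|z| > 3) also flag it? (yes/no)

yes

z = (60 − 350.44) / 84.98 = -3.42.
|z| = 3.42 > 3.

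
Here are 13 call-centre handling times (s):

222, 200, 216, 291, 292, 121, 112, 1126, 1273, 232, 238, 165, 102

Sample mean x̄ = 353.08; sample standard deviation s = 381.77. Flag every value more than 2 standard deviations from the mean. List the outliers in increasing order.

1126, 1273

Cutoffs at x̄ ± 2s: 353.08 ± 2·381.77 = [-410.46, 1116.62].
1126: z = 2.02, |z| > 2 → outlier.
1273: z = 2.41, |z| > 2 → outlier.
Every other value lies within [-410.46, 1116.62].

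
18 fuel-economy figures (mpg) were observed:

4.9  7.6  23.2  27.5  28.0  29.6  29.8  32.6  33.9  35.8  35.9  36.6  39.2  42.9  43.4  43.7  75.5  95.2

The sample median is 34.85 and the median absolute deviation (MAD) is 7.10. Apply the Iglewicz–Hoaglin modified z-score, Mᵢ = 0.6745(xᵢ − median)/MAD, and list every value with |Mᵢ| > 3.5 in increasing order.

75.5, 95.2

|Mᵢ| > 3.5 ⇔ |xᵢ − 34.85| > 3.5·7.10/0.6745 = 36.84.
So outliers lie outside [-1.99, 71.69].
75.5: M = 3.86 → outlier.
95.2: M = 5.73 → outlier.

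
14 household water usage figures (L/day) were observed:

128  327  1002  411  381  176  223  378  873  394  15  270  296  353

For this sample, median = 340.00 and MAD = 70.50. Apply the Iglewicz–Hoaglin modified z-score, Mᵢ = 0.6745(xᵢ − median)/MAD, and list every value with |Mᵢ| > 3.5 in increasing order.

873, 1002

|Mᵢ| > 3.5 ⇔ |xᵢ − 340.00| > 3.5·70.50/0.6745 = 365.83.
So outliers lie outside [-25.83, 705.83].
873: M = 5.10 → outlier.
1002: M = 6.33 → outlier.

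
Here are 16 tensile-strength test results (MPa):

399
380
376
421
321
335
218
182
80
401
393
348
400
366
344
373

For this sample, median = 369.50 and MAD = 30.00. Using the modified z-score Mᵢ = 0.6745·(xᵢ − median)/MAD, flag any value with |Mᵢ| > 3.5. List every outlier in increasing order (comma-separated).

|Mᵢ| > 3.5 ⇔ |xᵢ − 369.50| > 3.5·30.00/0.6745 = 155.67.
So outliers lie outside [213.83, 525.17].
80: M = -6.51 → outlier.
182: M = -4.22 → outlier.

80, 182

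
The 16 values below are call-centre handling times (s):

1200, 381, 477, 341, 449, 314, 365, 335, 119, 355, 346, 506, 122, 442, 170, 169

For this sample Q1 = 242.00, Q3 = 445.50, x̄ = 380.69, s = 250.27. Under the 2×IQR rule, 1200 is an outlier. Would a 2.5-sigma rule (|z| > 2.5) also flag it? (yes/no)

yes

z = (1200 − 380.69) / 250.27 = 3.27.
|z| = 3.27 > 2.5.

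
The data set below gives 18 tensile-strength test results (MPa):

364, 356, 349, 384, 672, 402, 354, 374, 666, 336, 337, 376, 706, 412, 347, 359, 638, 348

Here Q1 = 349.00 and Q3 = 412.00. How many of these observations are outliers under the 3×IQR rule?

IQR = 63.00; fences at 349.00 − 189.00 = 160.00 and 412.00 + 189.00 = 601.00.
Outside the cutoffs: 638, 666, 672, 706.

4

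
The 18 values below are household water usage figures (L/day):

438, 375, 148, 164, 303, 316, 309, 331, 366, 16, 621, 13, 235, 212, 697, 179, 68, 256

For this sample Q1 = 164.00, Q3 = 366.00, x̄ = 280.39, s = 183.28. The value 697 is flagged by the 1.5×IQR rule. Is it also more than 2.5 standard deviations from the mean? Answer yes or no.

no

z = (697 − 280.39) / 183.28 = 2.27.
|z| = 2.27 ≤ 2.5.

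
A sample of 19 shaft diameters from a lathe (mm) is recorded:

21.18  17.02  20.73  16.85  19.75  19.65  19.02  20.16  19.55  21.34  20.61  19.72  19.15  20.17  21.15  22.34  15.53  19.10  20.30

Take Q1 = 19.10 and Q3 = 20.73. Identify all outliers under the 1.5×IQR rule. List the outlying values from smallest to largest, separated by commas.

15.53

IQR = Q3 − Q1 = 20.73 − 19.10 = 1.63.
Lower fence = Q1 − 1.5·IQR = 19.10 − 2.445 = 16.655.
Upper fence = Q3 + 1.5·IQR = 20.73 + 2.445 = 23.175.
15.53 < 16.655 → outlier.
All remaining values lie within [16.655, 23.175].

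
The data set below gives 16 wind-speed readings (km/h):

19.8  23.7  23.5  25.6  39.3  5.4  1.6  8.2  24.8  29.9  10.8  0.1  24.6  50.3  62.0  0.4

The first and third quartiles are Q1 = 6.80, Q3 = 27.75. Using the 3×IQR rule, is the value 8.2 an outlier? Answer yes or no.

no

IQR = Q3 − Q1 = 27.75 − 6.80 = 20.95.
Lower fence = Q1 − 3·IQR = 6.80 − 62.85 = -56.05.
Upper fence = Q3 + 3·IQR = 27.75 + 62.85 = 90.60.
8.2 lies within [-56.05, 90.60].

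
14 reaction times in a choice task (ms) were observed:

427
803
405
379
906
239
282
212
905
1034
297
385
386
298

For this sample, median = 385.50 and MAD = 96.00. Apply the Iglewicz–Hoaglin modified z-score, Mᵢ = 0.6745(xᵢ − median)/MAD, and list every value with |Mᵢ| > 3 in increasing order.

|Mᵢ| > 3 ⇔ |xᵢ − 385.50| > 3·96.00/0.6745 = 426.98.
So outliers lie outside [-41.48, 812.48].
905: M = 3.65 → outlier.
906: M = 3.66 → outlier.
1034: M = 4.56 → outlier.

905, 906, 1034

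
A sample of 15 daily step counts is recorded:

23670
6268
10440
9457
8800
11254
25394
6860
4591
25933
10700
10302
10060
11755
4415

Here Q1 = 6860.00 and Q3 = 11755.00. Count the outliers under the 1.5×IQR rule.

IQR = 4895.00; fences at 6860.00 − 7342.50 = -482.50 and 11755.00 + 7342.50 = 19097.50.
Outside the cutoffs: 23670, 25394, 25933.

3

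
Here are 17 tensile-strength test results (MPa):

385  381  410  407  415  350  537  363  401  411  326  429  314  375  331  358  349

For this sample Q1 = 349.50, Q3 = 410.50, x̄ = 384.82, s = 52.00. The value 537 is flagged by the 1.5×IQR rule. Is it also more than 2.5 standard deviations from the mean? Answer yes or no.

yes

z = (537 − 384.82) / 52.00 = 2.93.
|z| = 2.93 > 2.5.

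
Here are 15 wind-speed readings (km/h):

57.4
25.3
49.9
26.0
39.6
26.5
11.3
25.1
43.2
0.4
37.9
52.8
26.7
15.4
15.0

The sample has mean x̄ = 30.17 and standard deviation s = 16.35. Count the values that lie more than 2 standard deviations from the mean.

Cutoffs: x̄ ± 2s = [-2.53, 62.87].
Every value lies within the cutoffs.

0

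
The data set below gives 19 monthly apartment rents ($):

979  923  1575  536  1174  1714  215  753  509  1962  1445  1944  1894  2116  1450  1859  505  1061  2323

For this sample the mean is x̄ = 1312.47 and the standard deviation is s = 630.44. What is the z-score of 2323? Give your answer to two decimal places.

1.60

z = (2323 − 1312.47) / 630.44 = 1.60.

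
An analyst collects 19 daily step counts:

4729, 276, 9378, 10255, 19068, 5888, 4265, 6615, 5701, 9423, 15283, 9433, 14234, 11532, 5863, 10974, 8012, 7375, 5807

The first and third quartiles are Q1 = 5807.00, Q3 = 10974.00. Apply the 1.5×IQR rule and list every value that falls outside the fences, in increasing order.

19068

IQR = Q3 − Q1 = 10974.00 − 5807.00 = 5167.00.
Lower fence = Q1 − 1.5·IQR = 5807.00 − 7750.50 = -1943.50.
Upper fence = Q3 + 1.5·IQR = 10974.00 + 7750.50 = 18724.50.
19068 > 18724.50 → outlier.
All remaining values lie within [-1943.50, 18724.50].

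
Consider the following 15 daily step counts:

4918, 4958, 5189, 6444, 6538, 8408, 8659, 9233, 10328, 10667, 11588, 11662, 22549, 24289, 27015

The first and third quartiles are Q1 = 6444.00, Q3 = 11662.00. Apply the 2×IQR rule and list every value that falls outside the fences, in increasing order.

22549, 24289, 27015

IQR = Q3 − Q1 = 11662.00 − 6444.00 = 5218.00.
Lower fence = Q1 − 2·IQR = 6444.00 − 10436.00 = -3992.00.
Upper fence = Q3 + 2·IQR = 11662.00 + 10436.00 = 22098.00.
22549 > 22098.00 → outlier.
24289 > 22098.00 → outlier.
27015 > 22098.00 → outlier.
All remaining values lie within [-3992.00, 22098.00].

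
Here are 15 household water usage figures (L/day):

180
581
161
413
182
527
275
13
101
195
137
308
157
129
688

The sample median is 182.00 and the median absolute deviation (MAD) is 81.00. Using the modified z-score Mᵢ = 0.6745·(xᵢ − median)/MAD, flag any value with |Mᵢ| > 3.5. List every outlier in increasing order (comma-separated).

688

|Mᵢ| > 3.5 ⇔ |xᵢ − 182.00| > 3.5·81.00/0.6745 = 420.31.
So outliers lie outside [-238.31, 602.31].
688: M = 4.21 → outlier.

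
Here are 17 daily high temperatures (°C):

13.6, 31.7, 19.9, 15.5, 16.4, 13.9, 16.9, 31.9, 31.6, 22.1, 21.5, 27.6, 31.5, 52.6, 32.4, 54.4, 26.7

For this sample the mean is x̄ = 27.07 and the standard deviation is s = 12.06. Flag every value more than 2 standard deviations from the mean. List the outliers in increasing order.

52.6, 54.4

Cutoffs at x̄ ± 2s: 27.07 ± 2·12.06 = [2.95, 51.19].
52.6: z = 2.12, |z| > 2 → outlier.
54.4: z = 2.27, |z| > 2 → outlier.
Every other value lies within [2.95, 51.19].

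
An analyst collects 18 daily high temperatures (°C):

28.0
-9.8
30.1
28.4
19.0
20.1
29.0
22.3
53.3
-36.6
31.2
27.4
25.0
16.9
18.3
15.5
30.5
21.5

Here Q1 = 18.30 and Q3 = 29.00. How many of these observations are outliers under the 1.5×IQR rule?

3

IQR = 10.70; fences at 18.30 − 16.05 = 2.25 and 29.00 + 16.05 = 45.05.
Outside the cutoffs: -36.6, -9.8, 53.3.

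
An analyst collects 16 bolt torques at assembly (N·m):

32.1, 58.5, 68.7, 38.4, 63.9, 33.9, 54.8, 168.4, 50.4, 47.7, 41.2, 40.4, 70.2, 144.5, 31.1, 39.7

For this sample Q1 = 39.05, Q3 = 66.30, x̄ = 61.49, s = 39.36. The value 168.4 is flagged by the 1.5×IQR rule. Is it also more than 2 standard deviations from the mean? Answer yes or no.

yes

z = (168.4 − 61.49) / 39.36 = 2.72.
|z| = 2.72 > 2.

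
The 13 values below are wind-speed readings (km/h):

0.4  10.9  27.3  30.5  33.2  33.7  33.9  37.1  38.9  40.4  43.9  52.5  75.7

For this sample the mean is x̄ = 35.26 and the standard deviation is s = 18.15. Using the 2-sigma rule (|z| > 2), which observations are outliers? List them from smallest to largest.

75.7

Cutoffs at x̄ ± 2s: 35.26 ± 2·18.15 = [-1.04, 71.56].
75.7: z = 2.23, |z| > 2 → outlier.
Every other value lies within [-1.04, 71.56].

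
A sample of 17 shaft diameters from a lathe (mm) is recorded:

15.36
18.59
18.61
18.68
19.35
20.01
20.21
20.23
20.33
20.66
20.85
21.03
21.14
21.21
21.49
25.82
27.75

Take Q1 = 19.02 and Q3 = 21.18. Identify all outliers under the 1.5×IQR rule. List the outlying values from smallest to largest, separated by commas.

15.36, 25.82, 27.75

IQR = Q3 − Q1 = 21.18 − 19.02 = 2.16.
Lower fence = Q1 − 1.5·IQR = 19.02 − 3.24 = 15.78.
Upper fence = Q3 + 1.5·IQR = 21.18 + 3.24 = 24.42.
15.36 < 15.78 → outlier.
25.82 > 24.42 → outlier.
27.75 > 24.42 → outlier.
All remaining values lie within [15.78, 24.42].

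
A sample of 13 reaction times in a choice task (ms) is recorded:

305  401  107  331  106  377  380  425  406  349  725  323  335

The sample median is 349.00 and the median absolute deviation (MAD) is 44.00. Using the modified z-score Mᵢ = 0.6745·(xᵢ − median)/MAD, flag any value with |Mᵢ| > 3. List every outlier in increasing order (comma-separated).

106, 107, 725

|Mᵢ| > 3 ⇔ |xᵢ − 349.00| > 3·44.00/0.6745 = 195.70.
So outliers lie outside [153.30, 544.70].
106: M = -3.73 → outlier.
107: M = -3.71 → outlier.
725: M = 5.76 → outlier.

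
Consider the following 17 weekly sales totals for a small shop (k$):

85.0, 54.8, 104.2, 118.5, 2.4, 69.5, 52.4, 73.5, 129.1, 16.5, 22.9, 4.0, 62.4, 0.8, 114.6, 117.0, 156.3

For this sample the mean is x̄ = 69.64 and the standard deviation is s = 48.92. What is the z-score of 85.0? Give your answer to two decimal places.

0.31

z = (85.0 − 69.64) / 48.92 = 0.31.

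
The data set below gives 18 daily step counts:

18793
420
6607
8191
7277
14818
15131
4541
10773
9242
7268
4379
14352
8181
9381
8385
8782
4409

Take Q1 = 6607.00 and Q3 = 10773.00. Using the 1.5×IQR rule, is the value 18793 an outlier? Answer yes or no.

yes

IQR = Q3 − Q1 = 10773.00 − 6607.00 = 4166.00.
Lower fence = Q1 − 1.5·IQR = 6607.00 − 6249.00 = 358.00.
Upper fence = Q3 + 1.5·IQR = 10773.00 + 6249.00 = 17022.00.
18793 lies above the upper fence.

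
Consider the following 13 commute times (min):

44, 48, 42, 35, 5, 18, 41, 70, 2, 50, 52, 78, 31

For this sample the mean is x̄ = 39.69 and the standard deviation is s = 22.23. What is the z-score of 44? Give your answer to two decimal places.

z = (44 − 39.69) / 22.23 = 0.19.

0.19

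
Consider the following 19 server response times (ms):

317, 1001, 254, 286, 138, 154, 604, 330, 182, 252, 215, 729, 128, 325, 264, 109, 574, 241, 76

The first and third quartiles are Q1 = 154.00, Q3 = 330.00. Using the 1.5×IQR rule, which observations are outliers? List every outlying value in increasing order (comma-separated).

IQR = Q3 − Q1 = 330.00 − 154.00 = 176.00.
Lower fence = Q1 − 1.5·IQR = 154.00 − 264.00 = -110.00.
Upper fence = Q3 + 1.5·IQR = 330.00 + 264.00 = 594.00.
604 > 594.00 → outlier.
729 > 594.00 → outlier.
1001 > 594.00 → outlier.
All remaining values lie within [-110.00, 594.00].

604, 729, 1001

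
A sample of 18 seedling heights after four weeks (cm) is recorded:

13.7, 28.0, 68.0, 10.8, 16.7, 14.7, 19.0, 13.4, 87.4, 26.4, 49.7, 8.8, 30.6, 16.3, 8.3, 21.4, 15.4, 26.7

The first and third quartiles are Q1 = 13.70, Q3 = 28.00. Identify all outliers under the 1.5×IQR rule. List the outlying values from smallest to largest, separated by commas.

49.7, 68.0, 87.4

IQR = Q3 − Q1 = 28.00 − 13.70 = 14.30.
Lower fence = Q1 − 1.5·IQR = 13.70 − 21.45 = -7.75.
Upper fence = Q3 + 1.5·IQR = 28.00 + 21.45 = 49.45.
49.7 > 49.45 → outlier.
68.0 > 49.45 → outlier.
87.4 > 49.45 → outlier.
All remaining values lie within [-7.75, 49.45].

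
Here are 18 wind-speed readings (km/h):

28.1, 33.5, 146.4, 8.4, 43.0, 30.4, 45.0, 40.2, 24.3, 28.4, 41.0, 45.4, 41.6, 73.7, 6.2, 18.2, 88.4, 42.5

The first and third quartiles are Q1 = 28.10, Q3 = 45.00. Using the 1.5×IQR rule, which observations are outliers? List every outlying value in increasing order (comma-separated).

IQR = Q3 − Q1 = 45.00 − 28.10 = 16.90.
Lower fence = Q1 − 1.5·IQR = 28.10 − 25.35 = 2.75.
Upper fence = Q3 + 1.5·IQR = 45.00 + 25.35 = 70.35.
73.7 > 70.35 → outlier.
88.4 > 70.35 → outlier.
146.4 > 70.35 → outlier.
All remaining values lie within [2.75, 70.35].

73.7, 88.4, 146.4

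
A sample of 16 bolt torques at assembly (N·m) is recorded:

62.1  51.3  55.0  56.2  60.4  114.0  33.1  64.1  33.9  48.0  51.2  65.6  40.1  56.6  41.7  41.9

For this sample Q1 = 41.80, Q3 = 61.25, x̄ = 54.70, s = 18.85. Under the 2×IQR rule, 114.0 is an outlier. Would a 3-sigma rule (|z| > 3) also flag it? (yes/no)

yes

z = (114.0 − 54.70) / 18.85 = 3.15.
|z| = 3.15 > 3.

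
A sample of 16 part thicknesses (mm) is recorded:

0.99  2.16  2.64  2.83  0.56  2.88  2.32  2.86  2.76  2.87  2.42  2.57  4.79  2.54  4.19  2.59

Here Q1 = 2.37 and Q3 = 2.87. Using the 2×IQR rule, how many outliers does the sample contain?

IQR = 0.50; fences at 2.37 − 1.00 = 1.37 and 2.87 + 1.00 = 3.87.
Outside the cutoffs: 0.56, 0.99, 4.19, 4.79.

4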